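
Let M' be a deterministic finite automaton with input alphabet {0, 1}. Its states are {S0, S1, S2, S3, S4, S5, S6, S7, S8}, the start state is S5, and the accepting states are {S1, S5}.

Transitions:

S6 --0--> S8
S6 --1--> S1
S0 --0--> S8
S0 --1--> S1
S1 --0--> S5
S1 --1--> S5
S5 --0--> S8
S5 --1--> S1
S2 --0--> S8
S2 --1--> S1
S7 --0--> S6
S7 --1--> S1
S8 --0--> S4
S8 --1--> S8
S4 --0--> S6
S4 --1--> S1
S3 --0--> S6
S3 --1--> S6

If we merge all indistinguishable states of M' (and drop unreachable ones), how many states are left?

5

First remove the unreachable states {S0,S2,S3,S7}; 5 states remain.
P0 = {S1,S5} | {S4,S6,S8}.
Refine {S1,S5} on symbol 0: members go to different blocks, giving {S1} and {S5}.
Split {S4,S6,S8} by δ(·,1) → {S4,S6} and {S8}.
Split {S4,S6} by δ(·,0) → {S4} and {S6}.
No further refinement is possible. Final partition (5 blocks): {S1} | {S4} | {S5} | {S8} | {S6}.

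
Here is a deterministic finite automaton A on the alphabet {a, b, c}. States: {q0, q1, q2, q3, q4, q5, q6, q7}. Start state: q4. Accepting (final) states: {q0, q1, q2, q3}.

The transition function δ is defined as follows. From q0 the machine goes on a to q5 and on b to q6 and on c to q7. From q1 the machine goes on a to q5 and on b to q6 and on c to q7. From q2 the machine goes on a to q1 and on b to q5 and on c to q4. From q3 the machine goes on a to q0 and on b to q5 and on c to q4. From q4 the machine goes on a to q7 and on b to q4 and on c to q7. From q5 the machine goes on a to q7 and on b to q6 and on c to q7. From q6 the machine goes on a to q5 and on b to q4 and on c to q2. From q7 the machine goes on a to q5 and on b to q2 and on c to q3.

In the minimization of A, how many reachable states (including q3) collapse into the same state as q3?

2

Every state is reachable, so we keep all 8.
Initial partition by acceptance: {q0,q1,q2,q3} | {q4,q5,q6,q7}.
Refine {q0,q1,q2,q3} on symbol a: members go to different blocks, giving {q0,q1} and {q2,q3}.
Split {q4,q5,q6,q7} by δ(·,b) → {q4,q5,q6} and {q7}.
On input a, block {q4,q5,q6} splits into {q4,q5} and {q6}.
On input b, block {q4,q5} splits into {q4} and {q5}.
The partition is now stable with 6 blocks: {q0,q1} | {q4} | {q2,q3} | {q7} | {q6} | {q5}.
State q3 belongs to the block {q2,q3}, which has 2 states.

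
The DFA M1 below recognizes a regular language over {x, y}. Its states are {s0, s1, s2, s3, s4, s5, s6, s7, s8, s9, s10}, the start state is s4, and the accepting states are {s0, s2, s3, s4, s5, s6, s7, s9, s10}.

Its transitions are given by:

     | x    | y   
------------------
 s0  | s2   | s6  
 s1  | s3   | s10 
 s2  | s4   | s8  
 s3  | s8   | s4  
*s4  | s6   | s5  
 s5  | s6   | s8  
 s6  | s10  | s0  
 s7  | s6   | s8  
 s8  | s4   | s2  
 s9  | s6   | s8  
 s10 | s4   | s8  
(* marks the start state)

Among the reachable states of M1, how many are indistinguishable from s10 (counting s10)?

First remove the unreachable states {s1,s3,s7,s9}; 7 states remain.
P0 = {s0,s2,s4,s5,s6,s10} | {s8}.
Refine {s0,s2,s4,s5,s6,s10} on symbol y: members go to different blocks, giving {s0,s4,s6} and {s2,s5,s10}.
On input x, block {s0,s4,s6} splits into {s0,s6} and {s4}.
Split {s2,s5,s10} by δ(·,x) → {s2,s10} and {s5}.
The partition is now stable with 5 blocks: {s0,s6} | {s8} | {s2,s10} | {s4} | {s5}.
State s10 belongs to the block {s2,s10}, which has 2 states.

2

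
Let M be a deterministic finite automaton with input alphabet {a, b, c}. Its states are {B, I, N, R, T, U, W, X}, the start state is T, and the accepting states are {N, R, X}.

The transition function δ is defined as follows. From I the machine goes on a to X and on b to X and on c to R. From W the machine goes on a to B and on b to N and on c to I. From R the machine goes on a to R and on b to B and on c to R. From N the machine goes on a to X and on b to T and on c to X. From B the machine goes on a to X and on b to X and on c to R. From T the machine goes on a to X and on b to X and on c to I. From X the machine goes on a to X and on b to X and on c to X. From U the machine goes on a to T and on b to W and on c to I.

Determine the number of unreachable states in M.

3

No path from T leads to N, U, W; the other 5 states are all reachable.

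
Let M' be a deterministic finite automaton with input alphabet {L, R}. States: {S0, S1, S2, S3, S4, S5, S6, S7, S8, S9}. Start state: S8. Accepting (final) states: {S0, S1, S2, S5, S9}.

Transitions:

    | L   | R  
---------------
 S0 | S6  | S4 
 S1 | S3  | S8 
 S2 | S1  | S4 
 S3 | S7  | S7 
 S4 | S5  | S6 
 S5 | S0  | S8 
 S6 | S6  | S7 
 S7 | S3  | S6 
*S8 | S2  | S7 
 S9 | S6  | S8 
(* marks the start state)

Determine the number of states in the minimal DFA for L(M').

4

States {S9} cannot be reached from the start state, so discard them.
Start with accepting vs non-accepting: {S0,S1,S2,S5} | {S3,S4,S6,S7,S8}.
Refine {S0,S1,S2,S5} on symbol L: members go to different blocks, giving {S0,S1} and {S2,S5}.
Refine {S3,S4,S6,S7,S8} on symbol L: members go to different blocks, giving {S3,S6,S7} and {S4,S8}.
No further refinement is possible. Final partition (4 blocks): {S0,S1} | {S3,S6,S7} | {S2,S5} | {S4,S8}.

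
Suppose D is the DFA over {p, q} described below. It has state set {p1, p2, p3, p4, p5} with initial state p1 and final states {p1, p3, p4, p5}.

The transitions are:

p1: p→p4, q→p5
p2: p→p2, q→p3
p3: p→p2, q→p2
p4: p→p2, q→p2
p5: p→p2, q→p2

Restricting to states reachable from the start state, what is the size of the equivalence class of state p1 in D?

P0 = {p1,p3,p4,p5} | {p2}.
On input p, block {p1,p3,p4,p5} splits into {p3,p4,p5} and {p1}.
The partition is now stable with 3 blocks: {p3,p4,p5} | {p2} | {p1}.
State p1 belongs to the block {p1}, which has 1 states.

1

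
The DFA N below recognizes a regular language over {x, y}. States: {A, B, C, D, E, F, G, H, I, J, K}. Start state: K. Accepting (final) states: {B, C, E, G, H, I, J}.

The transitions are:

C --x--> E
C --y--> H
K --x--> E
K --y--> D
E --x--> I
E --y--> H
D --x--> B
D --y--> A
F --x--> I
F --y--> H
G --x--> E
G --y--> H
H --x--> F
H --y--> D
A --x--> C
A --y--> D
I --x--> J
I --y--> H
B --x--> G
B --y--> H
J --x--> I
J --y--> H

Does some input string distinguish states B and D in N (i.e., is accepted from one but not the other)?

Start with accepting vs non-accepting: {B,C,E,G,H,I,J} | {A,D,F,K}.
Refine {B,C,E,G,H,I,J} on symbol x: members go to different blocks, giving {B,C,E,G,I,J} and {H}.
On input y, block {A,D,F,K} splits into {A,D,K} and {F}.
The partition is now stable with 4 blocks: {B,C,E,G,I,J} | {A,D,K} | {H} | {F}.
B and D end up in different blocks, so they are distinguishable. For instance, the string 'ε' is accepted from only B.

Yes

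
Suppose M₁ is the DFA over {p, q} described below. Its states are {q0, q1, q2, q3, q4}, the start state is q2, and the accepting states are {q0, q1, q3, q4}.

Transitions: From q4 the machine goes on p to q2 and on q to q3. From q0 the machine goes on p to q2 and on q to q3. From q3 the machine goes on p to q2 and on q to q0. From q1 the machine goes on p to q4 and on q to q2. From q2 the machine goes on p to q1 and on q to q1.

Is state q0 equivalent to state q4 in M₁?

Yes

All states are reachable from the start state.
Initial partition by acceptance: {q0,q1,q3,q4} | {q2}.
On input p, block {q0,q1,q3,q4} splits into {q0,q3,q4} and {q1}.
The partition is now stable with 3 blocks: {q0,q3,q4} | {q2} | {q1}.
q0 and q4 lie in the same block of the stable partition, so they are equivalent — no string distinguishes them.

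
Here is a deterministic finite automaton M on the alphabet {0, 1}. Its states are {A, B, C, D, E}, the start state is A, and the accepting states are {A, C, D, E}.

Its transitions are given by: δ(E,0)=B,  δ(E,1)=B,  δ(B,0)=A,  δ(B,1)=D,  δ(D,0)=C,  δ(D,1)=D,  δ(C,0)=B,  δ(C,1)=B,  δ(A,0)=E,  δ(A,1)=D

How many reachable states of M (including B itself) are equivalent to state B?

1

Start with accepting vs non-accepting: {A,C,D,E} | {B}.
Split {A,C,D,E} by δ(·,0) → {A,D} and {C,E}.
No further refinement is possible. Final partition (3 blocks): {A,D} | {B} | {C,E}.
State B belongs to the block {B}, which has 1 states.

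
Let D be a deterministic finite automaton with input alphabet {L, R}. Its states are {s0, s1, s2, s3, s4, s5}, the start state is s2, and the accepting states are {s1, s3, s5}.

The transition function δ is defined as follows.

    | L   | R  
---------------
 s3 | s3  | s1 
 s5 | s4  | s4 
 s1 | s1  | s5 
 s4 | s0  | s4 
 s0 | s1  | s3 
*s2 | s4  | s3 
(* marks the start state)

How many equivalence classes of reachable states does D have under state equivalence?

6

Initial partition by acceptance: {s1,s3,s5} | {s0,s2,s4}.
Refine {s1,s3,s5} on symbol L: members go to different blocks, giving {s1,s3} and {s5}.
On input R, block {s1,s3} splits into {s1} and {s3}.
On input L, block {s0,s2,s4} splits into {s2,s4} and {s0}.
Refine {s2,s4} on symbol L: members go to different blocks, giving {s2} and {s4}.
The partition is now stable with 6 blocks: {s1} | {s2} | {s5} | {s3} | {s0} | {s4}.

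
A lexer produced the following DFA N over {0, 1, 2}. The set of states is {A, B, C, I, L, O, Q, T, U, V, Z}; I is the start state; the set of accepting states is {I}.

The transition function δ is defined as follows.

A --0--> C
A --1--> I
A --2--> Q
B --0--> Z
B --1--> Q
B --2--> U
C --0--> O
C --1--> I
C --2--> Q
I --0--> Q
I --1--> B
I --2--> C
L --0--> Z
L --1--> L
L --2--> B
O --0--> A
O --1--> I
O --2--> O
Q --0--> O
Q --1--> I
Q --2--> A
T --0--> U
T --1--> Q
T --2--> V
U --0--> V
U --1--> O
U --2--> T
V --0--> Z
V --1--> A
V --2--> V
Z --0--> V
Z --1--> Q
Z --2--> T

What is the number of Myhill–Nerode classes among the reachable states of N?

First remove the unreachable states {L}; 10 states remain.
Start with accepting vs non-accepting: {I} | {A,B,C,O,Q,T,U,V,Z}.
On input 1, block {A,B,C,O,Q,T,U,V,Z} splits into {B,T,U,V,Z} and {A,C,O,Q}.
No further refinement is possible. Final partition (3 blocks): {I} | {B,T,U,V,Z} | {A,C,O,Q}.

3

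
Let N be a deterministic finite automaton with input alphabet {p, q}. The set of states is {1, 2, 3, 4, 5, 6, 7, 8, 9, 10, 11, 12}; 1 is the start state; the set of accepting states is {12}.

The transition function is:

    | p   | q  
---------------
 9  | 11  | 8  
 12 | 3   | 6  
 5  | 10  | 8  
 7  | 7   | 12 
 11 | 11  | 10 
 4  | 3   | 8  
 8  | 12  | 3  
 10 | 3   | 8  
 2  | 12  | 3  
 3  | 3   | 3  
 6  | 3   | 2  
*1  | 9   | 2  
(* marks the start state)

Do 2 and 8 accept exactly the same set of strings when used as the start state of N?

Reachable states from the start: {1,2,3,6,8,9,10,11,12}. Unreachable: {4,5,7} — drop them.
Initial partition by acceptance: {12} | {1,2,3,6,8,9,10,11}.
Split {1,2,3,6,8,9,10,11} by δ(·,p) → {1,3,6,9,10,11} and {2,8}.
Refine {1,3,6,9,10,11} on symbol q: members go to different blocks, giving {1,6,9,10} and {3,11}.
Refine {1,6,9,10} on symbol p: members go to different blocks, giving {6,9,10} and {1}.
Refine {3,11} on symbol q: members go to different blocks, giving {3} and {11}.
Refine {6,9,10} on symbol p: members go to different blocks, giving {6,10} and {9}.
The partition is now stable with 7 blocks: {12} | {6,10} | {2,8} | {3} | {1} | {11} | {9}.
2 and 8 lie in the same block of the stable partition, so they are equivalent — no string distinguishes them.

Yes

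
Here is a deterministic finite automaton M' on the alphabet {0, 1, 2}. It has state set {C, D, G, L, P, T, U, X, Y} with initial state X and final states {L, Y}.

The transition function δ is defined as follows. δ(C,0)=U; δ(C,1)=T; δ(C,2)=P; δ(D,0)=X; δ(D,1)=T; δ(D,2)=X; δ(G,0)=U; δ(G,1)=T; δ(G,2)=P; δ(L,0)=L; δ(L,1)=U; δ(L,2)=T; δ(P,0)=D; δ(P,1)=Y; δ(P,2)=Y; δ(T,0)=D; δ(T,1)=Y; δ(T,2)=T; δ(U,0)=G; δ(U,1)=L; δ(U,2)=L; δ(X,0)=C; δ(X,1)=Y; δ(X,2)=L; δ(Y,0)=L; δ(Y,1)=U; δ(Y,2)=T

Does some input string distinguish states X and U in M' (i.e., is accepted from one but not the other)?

No

Start with accepting vs non-accepting: {L,Y} | {C,D,G,P,T,U,X}.
On input 1, block {C,D,G,P,T,U,X} splits into {P,T,U,X} and {C,D,G}.
On input 2, block {P,T,U,X} splits into {P,U,X} and {T}.
The partition is now stable with 4 blocks: {L,Y} | {P,U,X} | {C,D,G} | {T}.
X and U lie in the same block of the stable partition, so they are equivalent — no string distinguishes them.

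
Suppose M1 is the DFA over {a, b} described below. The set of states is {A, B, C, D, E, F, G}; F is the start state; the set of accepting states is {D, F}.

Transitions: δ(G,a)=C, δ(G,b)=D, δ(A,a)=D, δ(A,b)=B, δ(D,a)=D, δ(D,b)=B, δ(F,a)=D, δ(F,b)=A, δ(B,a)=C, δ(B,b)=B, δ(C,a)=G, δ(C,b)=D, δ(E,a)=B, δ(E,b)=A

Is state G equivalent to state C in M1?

Yes

States {E} cannot be reached from the start state, so discard them.
Initial partition by acceptance: {D,F} | {A,B,C,G}.
Refine {A,B,C,G} on symbol a: members go to different blocks, giving {B,C,G} and {A}.
Split {D,F} by δ(·,b) → {D} and {F}.
On input b, block {B,C,G} splits into {C,G} and {B}.
The partition is now stable with 5 blocks: {D} | {C,G} | {A} | {F} | {B}.
G and C lie in the same block of the stable partition, so they are equivalent — no string distinguishes them.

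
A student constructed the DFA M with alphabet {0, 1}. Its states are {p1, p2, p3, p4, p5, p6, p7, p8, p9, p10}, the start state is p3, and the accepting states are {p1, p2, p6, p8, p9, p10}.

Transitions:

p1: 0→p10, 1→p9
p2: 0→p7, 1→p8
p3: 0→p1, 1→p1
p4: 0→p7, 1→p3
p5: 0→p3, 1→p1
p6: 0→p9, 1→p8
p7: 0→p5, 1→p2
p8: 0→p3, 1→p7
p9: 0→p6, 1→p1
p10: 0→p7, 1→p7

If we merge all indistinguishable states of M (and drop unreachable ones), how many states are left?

Reachable states from the start: {p1,p2,p3,p5,p6,p7,p8,p9,p10}. Unreachable: {p4} — drop them.
Initial partition by acceptance: {p1,p2,p6,p8,p9,p10} | {p3,p5,p7}.
Refine {p1,p2,p6,p8,p9,p10} on symbol 0: members go to different blocks, giving {p1,p6,p9} and {p2,p8,p10}.
Refine {p1,p6,p9} on symbol 0: members go to different blocks, giving {p6,p9} and {p1}.
Split {p6,p9} by δ(·,1) → {p6} and {p9}.
Refine {p3,p5,p7} on symbol 0: members go to different blocks, giving {p5,p7} and {p3}.
On input 0, block {p5,p7} splits into {p5} and {p7}.
Refine {p2,p8,p10} on symbol 0: members go to different blocks, giving {p2,p10} and {p8}.
Split {p2,p10} by δ(·,1) → {p2} and {p10}.
No further refinement is possible. Final partition (9 blocks): {p6} | {p5} | {p2} | {p1} | {p9} | {p3} | {p7} | {p8} | {p10}.

9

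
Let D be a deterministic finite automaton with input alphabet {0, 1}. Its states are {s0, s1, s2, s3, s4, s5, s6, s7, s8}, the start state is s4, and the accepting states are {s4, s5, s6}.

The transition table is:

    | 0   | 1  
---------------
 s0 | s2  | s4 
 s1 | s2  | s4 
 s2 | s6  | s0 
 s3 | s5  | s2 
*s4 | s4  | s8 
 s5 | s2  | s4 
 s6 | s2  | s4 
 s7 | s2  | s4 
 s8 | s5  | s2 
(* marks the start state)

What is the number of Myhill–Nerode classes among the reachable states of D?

5

States {s1,s3,s7} cannot be reached from the start state, so discard them.
P0 = {s4,s5,s6} | {s0,s2,s8}.
Refine {s4,s5,s6} on symbol 0: members go to different blocks, giving {s5,s6} and {s4}.
Refine {s0,s2,s8} on symbol 0: members go to different blocks, giving {s2,s8} and {s0}.
Split {s2,s8} by δ(·,1) → {s2} and {s8}.
Stable partition: {s5,s6} | {s2} | {s4} | {s0} | {s8} — 5 equivalence classes.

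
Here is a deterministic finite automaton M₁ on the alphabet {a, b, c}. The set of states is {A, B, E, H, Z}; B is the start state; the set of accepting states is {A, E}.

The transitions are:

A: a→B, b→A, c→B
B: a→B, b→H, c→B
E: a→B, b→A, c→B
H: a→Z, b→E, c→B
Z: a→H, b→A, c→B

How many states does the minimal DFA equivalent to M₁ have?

P0 = {A,E} | {B,H,Z}.
Refine {B,H,Z} on symbol b: members go to different blocks, giving {H,Z} and {B}.
Stable partition: {A,E} | {H,Z} | {B} — 3 equivalence classes.

3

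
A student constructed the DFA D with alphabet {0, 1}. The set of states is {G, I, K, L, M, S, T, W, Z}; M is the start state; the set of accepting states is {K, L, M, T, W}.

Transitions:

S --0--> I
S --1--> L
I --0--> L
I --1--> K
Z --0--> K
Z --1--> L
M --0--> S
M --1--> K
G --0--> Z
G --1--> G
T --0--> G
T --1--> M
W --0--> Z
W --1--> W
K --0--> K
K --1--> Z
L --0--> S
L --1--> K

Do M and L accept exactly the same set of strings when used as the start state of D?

Yes

Reachable states from the start: {I,K,L,M,S,Z}. Unreachable: {G,T,W} — drop them.
P0 = {K,L,M} | {I,S,Z}.
On input 0, block {K,L,M} splits into {L,M} and {K}.
On input 0, block {I,S,Z} splits into {Z} and {S} and {I}.
Stable partition: {L,M} | {Z} | {K} | {S} | {I} — 5 equivalence classes.
M and L lie in the same block of the stable partition, so they are equivalent — no string distinguishes them.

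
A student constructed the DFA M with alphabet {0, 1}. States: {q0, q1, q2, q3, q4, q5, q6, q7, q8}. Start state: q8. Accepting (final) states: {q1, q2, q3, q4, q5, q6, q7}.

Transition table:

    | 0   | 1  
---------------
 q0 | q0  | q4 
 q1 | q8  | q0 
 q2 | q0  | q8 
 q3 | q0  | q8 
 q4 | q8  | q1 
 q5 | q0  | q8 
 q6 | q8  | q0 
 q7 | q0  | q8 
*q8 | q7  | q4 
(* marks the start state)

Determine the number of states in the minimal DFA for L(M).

First remove the unreachable states {q2,q3,q5,q6}; 5 states remain.
Initial partition by acceptance: {q1,q4,q7} | {q0,q8}.
On input 1, block {q1,q4,q7} splits into {q1,q7} and {q4}.
Split {q0,q8} by δ(·,0) → {q0} and {q8}.
Split {q1,q7} by δ(·,0) → {q1} and {q7}.
The partition is now stable with 5 blocks: {q1} | {q0} | {q4} | {q8} | {q7}.

5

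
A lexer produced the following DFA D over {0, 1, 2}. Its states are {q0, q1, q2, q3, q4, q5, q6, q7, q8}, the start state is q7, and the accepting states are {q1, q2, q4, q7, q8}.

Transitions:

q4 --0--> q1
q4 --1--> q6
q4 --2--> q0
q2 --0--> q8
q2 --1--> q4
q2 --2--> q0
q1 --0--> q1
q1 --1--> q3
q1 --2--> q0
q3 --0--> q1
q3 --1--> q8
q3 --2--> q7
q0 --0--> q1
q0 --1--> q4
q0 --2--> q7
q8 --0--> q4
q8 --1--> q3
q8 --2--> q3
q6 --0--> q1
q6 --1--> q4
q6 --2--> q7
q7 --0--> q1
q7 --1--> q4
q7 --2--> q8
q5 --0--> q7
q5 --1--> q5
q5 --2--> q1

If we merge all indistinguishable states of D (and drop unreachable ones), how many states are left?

3

Reachable states from the start: {q0,q1,q3,q4,q6,q7,q8}. Unreachable: {q2,q5} — drop them.
Initial partition by acceptance: {q1,q4,q7,q8} | {q0,q3,q6}.
On input 1, block {q1,q4,q7,q8} splits into {q1,q4,q8} and {q7}.
Stable partition: {q1,q4,q8} | {q0,q3,q6} | {q7} — 3 equivalence classes.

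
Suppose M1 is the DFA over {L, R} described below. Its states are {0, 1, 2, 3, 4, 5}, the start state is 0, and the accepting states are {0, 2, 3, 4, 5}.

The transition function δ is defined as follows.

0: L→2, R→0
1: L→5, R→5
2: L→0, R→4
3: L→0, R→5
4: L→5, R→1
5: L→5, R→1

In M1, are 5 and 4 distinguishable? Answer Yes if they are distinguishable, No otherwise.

No

States {3} cannot be reached from the start state, so discard them.
Start with accepting vs non-accepting: {0,2,4,5} | {1}.
Refine {0,2,4,5} on symbol R: members go to different blocks, giving {0,2} and {4,5}.
Refine {0,2} on symbol R: members go to different blocks, giving {0} and {2}.
Stable partition: {0} | {1} | {4,5} | {2} — 4 equivalence classes.
5 and 4 lie in the same block of the stable partition, so they are equivalent — no string distinguishes them.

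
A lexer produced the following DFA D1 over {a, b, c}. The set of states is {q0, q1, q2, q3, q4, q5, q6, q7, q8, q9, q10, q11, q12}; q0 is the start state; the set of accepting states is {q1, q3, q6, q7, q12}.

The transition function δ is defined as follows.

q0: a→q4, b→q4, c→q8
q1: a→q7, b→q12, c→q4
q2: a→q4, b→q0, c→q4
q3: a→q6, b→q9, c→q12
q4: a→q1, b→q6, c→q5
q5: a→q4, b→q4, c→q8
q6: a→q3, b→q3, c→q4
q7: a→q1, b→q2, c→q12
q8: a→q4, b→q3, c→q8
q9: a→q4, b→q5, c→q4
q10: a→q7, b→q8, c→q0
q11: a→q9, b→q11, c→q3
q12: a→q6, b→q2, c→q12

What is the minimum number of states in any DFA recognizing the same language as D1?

6

First remove the unreachable states {q10,q11}; 11 states remain.
P0 = {q1,q3,q6,q7,q12} | {q0,q2,q4,q5,q8,q9}.
Refine {q1,q3,q6,q7,q12} on symbol b: members go to different blocks, giving {q3,q7,q12} and {q1,q6}.
On input a, block {q0,q2,q4,q5,q8,q9} splits into {q0,q2,q5,q8,q9} and {q4}.
Split {q0,q2,q5,q8,q9} by δ(·,b) → {q0,q5} and {q2,q9} and {q8}.
The partition is now stable with 6 blocks: {q3,q7,q12} | {q0,q5} | {q1,q6} | {q4} | {q2,q9} | {q8}.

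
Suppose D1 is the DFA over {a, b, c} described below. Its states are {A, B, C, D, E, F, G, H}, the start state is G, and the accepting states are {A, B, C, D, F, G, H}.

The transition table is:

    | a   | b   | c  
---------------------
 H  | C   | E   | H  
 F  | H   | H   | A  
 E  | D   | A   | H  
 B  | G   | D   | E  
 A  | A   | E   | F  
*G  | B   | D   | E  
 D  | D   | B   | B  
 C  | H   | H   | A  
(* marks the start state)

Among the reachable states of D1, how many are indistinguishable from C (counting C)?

All states are reachable from the start state.
P0 = {A,B,C,D,F,G,H} | {E}.
Split {A,B,C,D,F,G,H} by δ(·,b) → {B,C,D,F,G} and {A,H}.
Split {B,C,D,F,G} by δ(·,a) → {B,D,G} and {C,F}.
Refine {B,D,G} on symbol c: members go to different blocks, giving {B,G} and {D}.
Refine {A,H} on symbol a: members go to different blocks, giving {A} and {H}.
The partition is now stable with 6 blocks: {B,G} | {E} | {A} | {C,F} | {D} | {H}.
State C belongs to the block {C,F}, which has 2 states.

2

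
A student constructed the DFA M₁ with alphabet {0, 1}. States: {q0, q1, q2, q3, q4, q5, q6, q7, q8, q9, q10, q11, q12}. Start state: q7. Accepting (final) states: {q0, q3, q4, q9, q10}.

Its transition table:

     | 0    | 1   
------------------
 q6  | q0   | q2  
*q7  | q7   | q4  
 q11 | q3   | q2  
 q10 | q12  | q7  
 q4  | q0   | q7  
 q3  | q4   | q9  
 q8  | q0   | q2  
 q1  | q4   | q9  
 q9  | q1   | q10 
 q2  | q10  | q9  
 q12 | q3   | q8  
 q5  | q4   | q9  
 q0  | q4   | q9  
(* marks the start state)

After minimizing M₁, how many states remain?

States {q5,q6,q11} cannot be reached from the start state, so discard them.
Initial partition by acceptance: {q0,q3,q4,q9,q10} | {q1,q2,q7,q8,q12}.
On input 0, block {q0,q3,q4,q9,q10} splits into {q0,q3,q4} and {q9,q10}.
On input 1, block {q0,q3,q4} splits into {q0,q3} and {q4}.
Split {q1,q2,q7,q8,q12} by δ(·,0) → {q8,q12} and {q1} and {q2} and {q7}.
Split {q8,q12} by δ(·,1) → {q8} and {q12}.
Refine {q9,q10} on symbol 0: members go to different blocks, giving {q9} and {q10}.
The partition is now stable with 9 blocks: {q0,q3} | {q8} | {q9} | {q4} | {q1} | {q2} | {q7} | {q12} | {q10}.

9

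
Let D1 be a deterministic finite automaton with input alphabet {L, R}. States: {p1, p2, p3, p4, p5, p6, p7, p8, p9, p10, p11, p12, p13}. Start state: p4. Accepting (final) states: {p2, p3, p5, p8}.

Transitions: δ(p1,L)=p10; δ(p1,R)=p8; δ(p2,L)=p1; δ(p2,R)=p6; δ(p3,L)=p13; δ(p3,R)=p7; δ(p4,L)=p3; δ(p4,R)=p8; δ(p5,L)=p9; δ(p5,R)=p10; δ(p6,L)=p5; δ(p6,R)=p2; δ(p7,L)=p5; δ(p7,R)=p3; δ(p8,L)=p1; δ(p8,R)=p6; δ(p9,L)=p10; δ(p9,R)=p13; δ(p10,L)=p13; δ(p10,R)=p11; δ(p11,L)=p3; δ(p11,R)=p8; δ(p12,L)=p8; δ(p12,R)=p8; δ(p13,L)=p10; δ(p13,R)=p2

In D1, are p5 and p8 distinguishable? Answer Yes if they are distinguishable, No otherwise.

Reachable states from the start: {p1,p2,p3,p4,p5,p6,p7,p8,p9,p10,p11,p13}. Unreachable: {p12} — drop them.
Initial partition by acceptance: {p2,p3,p5,p8} | {p1,p4,p6,p7,p9,p10,p11,p13}.
Split {p1,p4,p6,p7,p9,p10,p11,p13} by δ(·,L) → {p1,p9,p10,p13} and {p4,p6,p7,p11}.
Refine {p2,p3,p5,p8} on symbol R: members go to different blocks, giving {p2,p3,p8} and {p5}.
Refine {p1,p9,p10,p13} on symbol R: members go to different blocks, giving {p1,p13} and {p9} and {p10}.
On input L, block {p4,p6,p7,p11} splits into {p4,p11} and {p6,p7}.
No further refinement is possible. Final partition (7 blocks): {p2,p3,p8} | {p1,p13} | {p4,p11} | {p5} | {p9} | {p10} | {p6,p7}.
p5 and p8 end up in different blocks, so they are distinguishable. For instance, the string 'LR' is accepted from only p8.

Yes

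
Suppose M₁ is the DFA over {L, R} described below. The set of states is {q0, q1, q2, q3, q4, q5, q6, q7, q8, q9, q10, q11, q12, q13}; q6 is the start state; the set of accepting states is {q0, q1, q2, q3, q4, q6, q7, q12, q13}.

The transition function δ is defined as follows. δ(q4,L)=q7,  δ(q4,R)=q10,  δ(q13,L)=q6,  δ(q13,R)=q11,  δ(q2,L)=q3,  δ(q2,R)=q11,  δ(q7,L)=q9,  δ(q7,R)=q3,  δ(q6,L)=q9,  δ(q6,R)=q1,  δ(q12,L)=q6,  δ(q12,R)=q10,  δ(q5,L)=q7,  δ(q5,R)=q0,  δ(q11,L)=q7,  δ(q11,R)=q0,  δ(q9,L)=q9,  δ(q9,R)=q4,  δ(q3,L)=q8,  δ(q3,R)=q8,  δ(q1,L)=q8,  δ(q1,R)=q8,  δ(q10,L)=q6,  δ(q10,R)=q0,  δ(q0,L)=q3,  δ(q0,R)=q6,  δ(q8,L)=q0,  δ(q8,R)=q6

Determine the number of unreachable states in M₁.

5

BFS from q6 reaches {q0, q1, q3, q4, q6, q7, q8, q9, q10}; the 5 state(s) q2, q5, q11, q12, q13 are never visited.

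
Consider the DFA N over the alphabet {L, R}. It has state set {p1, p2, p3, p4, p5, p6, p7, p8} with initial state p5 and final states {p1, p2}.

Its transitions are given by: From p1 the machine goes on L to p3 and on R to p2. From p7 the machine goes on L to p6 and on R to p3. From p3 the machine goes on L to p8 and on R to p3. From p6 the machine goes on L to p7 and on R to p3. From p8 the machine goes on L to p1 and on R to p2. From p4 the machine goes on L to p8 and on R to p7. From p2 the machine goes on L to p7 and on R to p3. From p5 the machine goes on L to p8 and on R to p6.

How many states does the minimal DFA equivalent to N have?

Reachable states from the start: {p1,p2,p3,p5,p6,p7,p8}. Unreachable: {p4} — drop them.
P0 = {p1,p2} | {p3,p5,p6,p7,p8}.
On input R, block {p1,p2} splits into {p1} and {p2}.
Split {p3,p5,p6,p7,p8} by δ(·,L) → {p3,p5,p6,p7} and {p8}.
On input L, block {p3,p5,p6,p7} splits into {p3,p5} and {p6,p7}.
Refine {p3,p5} on symbol R: members go to different blocks, giving {p3} and {p5}.
No further refinement is possible. Final partition (6 blocks): {p1} | {p3} | {p2} | {p8} | {p6,p7} | {p5}.

6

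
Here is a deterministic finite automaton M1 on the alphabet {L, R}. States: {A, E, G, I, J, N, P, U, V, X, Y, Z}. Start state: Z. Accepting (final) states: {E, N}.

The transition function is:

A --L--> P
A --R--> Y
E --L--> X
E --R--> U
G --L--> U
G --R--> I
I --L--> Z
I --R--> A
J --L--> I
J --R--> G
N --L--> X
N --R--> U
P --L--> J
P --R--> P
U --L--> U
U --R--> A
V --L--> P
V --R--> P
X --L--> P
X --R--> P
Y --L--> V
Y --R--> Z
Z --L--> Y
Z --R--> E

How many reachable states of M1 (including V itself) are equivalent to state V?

2

Reachable states from the start: {A,E,G,I,J,P,U,V,X,Y,Z}. Unreachable: {N} — drop them.
Start with accepting vs non-accepting: {E} | {A,G,I,J,P,U,V,X,Y,Z}.
On input R, block {A,G,I,J,P,U,V,X,Y,Z} splits into {A,G,I,J,P,U,V,X,Y} and {Z}.
On input L, block {A,G,I,J,P,U,V,X,Y} splits into {A,G,J,P,U,V,X,Y} and {I}.
Split {A,G,J,P,U,V,X,Y} by δ(·,L) → {A,G,P,U,V,X,Y} and {J}.
Split {A,G,P,U,V,X,Y} by δ(·,L) → {A,G,U,V,X,Y} and {P}.
Refine {A,G,U,V,X,Y} on symbol L: members go to different blocks, giving {A,V,X} and {G,U,Y}.
On input R, block {A,V,X} splits into {V,X} and {A}.
On input L, block {G,U,Y} splits into {G,U} and {Y}.
Split {G,U} by δ(·,R) → {G} and {U}.
The partition is now stable with 10 blocks: {E} | {V,X} | {Z} | {I} | {J} | {P} | {G} | {A} | {Y} | {U}.
State V belongs to the block {V,X}, which has 2 states.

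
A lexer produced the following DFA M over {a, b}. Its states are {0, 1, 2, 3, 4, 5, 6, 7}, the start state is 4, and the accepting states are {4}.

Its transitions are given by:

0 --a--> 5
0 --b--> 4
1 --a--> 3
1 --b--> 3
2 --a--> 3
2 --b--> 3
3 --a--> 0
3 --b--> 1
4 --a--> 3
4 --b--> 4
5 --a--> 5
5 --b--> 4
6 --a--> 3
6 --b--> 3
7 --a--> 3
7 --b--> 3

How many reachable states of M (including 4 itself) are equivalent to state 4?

First remove the unreachable states {2,6,7}; 5 states remain.
P0 = {4} | {0,1,3,5}.
Split {0,1,3,5} by δ(·,b) → {0,5} and {1,3}.
Split {1,3} by δ(·,a) → {1} and {3}.
Stable partition: {4} | {0,5} | {1} | {3} — 4 equivalence classes.
State 4 belongs to the block {4}, which has 1 states.

1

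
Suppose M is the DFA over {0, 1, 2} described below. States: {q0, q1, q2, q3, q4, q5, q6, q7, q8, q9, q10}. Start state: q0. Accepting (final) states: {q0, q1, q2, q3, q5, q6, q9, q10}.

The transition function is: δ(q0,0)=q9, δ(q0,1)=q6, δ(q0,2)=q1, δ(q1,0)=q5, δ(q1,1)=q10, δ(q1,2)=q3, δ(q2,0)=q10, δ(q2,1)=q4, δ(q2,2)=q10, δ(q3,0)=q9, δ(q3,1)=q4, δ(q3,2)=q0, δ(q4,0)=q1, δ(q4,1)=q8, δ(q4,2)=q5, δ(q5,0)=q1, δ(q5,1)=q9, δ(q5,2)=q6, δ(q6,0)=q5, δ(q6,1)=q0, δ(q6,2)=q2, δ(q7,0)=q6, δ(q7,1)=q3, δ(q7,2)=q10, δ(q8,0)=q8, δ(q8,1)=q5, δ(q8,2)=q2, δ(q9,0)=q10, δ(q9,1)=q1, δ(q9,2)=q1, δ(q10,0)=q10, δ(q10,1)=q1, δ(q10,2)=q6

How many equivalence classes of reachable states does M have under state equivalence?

First remove the unreachable states {q7}; 10 states remain.
P0 = {q0,q1,q2,q3,q5,q6,q9,q10} | {q4,q8}.
On input 1, block {q0,q1,q2,q3,q5,q6,q9,q10} splits into {q0,q1,q5,q6,q9,q10} and {q2,q3}.
Refine {q0,q1,q5,q6,q9,q10} on symbol 2: members go to different blocks, giving {q0,q5,q9,q10} and {q1,q6}.
Refine {q0,q5,q9,q10} on symbol 0: members go to different blocks, giving {q0,q9,q10} and {q5}.
Split {q4,q8} by δ(·,0) → {q4} and {q8}.
Stable partition: {q0,q9,q10} | {q4} | {q2,q3} | {q1,q6} | {q5} | {q8} — 6 equivalence classes.

6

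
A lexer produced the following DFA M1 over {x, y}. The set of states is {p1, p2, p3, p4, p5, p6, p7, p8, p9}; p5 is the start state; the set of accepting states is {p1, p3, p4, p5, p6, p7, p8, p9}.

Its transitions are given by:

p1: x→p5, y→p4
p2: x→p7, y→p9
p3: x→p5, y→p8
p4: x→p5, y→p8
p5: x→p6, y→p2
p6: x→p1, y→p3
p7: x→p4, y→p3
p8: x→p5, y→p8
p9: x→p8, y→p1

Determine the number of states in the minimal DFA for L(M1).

4

P0 = {p1,p3,p4,p5,p6,p7,p8,p9} | {p2}.
On input y, block {p1,p3,p4,p5,p6,p7,p8,p9} splits into {p1,p3,p4,p6,p7,p8,p9} and {p5}.
Split {p1,p3,p4,p6,p7,p8,p9} by δ(·,x) → {p1,p3,p4,p8} and {p6,p7,p9}.
No further refinement is possible. Final partition (4 blocks): {p1,p3,p4,p8} | {p2} | {p5} | {p6,p7,p9}.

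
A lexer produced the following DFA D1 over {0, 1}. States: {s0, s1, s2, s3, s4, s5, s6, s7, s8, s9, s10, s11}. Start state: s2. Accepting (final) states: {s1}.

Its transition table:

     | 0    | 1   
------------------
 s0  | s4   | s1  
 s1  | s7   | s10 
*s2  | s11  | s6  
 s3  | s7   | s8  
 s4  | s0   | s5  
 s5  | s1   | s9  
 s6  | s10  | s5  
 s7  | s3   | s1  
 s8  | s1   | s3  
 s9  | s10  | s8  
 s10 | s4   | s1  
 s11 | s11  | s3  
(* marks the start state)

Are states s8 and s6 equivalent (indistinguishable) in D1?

Every state is reachable, so we keep all 12.
Start with accepting vs non-accepting: {s1} | {s0,s2,s3,s4,s5,s6,s7,s8,s9,s10,s11}.
On input 0, block {s0,s2,s3,s4,s5,s6,s7,s8,s9,s10,s11} splits into {s0,s2,s3,s4,s6,s7,s9,s10,s11} and {s5,s8}.
Refine {s0,s2,s3,s4,s6,s7,s9,s10,s11} on symbol 1: members go to different blocks, giving {s3,s4,s6,s9} and {s0,s7,s10} and {s2,s11}.
No further refinement is possible. Final partition (5 blocks): {s1} | {s3,s4,s6,s9} | {s5,s8} | {s0,s7,s10} | {s2,s11}.
s8 and s6 end up in different blocks, so they are distinguishable. For instance, the string '0' is accepted from only s8.

No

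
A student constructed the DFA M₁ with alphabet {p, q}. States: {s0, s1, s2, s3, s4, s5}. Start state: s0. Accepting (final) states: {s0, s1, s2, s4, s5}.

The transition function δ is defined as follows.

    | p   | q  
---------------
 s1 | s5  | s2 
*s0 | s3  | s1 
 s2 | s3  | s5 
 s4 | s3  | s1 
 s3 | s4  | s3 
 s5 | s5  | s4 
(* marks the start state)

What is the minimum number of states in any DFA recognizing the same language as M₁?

3

P0 = {s0,s1,s2,s4,s5} | {s3}.
Refine {s0,s1,s2,s4,s5} on symbol p: members go to different blocks, giving {s0,s2,s4} and {s1,s5}.
The partition is now stable with 3 blocks: {s0,s2,s4} | {s3} | {s1,s5}.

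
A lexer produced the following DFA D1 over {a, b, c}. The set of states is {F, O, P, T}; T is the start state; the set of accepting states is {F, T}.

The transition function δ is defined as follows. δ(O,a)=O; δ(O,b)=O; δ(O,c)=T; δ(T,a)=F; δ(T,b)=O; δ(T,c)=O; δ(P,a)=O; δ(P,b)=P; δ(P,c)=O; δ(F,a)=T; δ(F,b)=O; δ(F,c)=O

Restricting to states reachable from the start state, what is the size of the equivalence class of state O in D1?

1

Reachable states from the start: {F,O,T}. Unreachable: {P} — drop them.
P0 = {F,T} | {O}.
The partition is now stable with 2 blocks: {F,T} | {O}.
State O belongs to the block {O}, which has 1 states.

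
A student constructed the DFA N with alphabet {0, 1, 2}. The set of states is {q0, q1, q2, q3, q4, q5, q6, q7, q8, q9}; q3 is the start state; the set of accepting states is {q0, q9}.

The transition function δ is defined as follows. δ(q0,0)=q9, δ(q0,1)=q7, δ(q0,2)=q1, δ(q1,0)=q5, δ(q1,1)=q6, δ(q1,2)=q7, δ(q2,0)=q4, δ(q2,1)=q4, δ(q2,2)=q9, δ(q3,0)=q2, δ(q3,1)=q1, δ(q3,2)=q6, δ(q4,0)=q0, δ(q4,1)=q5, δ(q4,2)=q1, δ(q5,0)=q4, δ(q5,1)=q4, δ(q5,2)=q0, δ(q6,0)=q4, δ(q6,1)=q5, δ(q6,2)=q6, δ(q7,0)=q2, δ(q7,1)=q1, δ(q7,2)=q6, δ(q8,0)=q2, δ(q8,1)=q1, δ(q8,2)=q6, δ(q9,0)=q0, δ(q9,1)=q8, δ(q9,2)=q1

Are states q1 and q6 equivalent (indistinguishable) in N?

No

Every state is reachable, so we keep all 10.
Initial partition by acceptance: {q0,q9} | {q1,q2,q3,q4,q5,q6,q7,q8}.
On input 0, block {q1,q2,q3,q4,q5,q6,q7,q8} splits into {q1,q2,q3,q5,q6,q7,q8} and {q4}.
Split {q1,q2,q3,q5,q6,q7,q8} by δ(·,0) → {q1,q3,q7,q8} and {q2,q5,q6}.
Refine {q1,q3,q7,q8} on symbol 1: members go to different blocks, giving {q3,q7,q8} and {q1}.
On input 1, block {q2,q5,q6} splits into {q2,q5} and {q6}.
The partition is now stable with 6 blocks: {q0,q9} | {q3,q7,q8} | {q4} | {q2,q5} | {q1} | {q6}.
q1 and q6 end up in different blocks, so they are distinguishable. For instance, the string '00' is accepted from only q6.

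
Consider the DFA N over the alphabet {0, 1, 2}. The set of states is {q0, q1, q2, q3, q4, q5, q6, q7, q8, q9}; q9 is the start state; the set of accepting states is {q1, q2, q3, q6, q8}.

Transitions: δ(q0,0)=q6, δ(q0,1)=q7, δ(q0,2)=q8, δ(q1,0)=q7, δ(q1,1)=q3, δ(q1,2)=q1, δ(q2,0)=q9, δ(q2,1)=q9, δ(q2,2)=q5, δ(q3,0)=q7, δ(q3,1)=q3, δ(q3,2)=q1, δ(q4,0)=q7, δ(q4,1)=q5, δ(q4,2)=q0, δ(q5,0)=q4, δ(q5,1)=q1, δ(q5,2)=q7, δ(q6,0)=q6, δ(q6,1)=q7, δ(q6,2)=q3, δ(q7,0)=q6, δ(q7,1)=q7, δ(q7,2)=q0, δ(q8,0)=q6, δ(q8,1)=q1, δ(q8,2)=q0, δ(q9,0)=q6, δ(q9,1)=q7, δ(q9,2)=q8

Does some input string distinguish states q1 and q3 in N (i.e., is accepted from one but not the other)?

States {q2,q4,q5} cannot be reached from the start state, so discard them.
Initial partition by acceptance: {q1,q3,q6,q8} | {q0,q7,q9}.
Split {q1,q3,q6,q8} by δ(·,0) → {q1,q3} and {q6,q8}.
Refine {q0,q7,q9} on symbol 2: members go to different blocks, giving {q0,q9} and {q7}.
Refine {q6,q8} on symbol 1: members go to different blocks, giving {q6} and {q8}.
Stable partition: {q1,q3} | {q0,q9} | {q6} | {q7} | {q8} — 5 equivalence classes.
q1 and q3 lie in the same block of the stable partition, so they are equivalent — no string distinguishes them.

No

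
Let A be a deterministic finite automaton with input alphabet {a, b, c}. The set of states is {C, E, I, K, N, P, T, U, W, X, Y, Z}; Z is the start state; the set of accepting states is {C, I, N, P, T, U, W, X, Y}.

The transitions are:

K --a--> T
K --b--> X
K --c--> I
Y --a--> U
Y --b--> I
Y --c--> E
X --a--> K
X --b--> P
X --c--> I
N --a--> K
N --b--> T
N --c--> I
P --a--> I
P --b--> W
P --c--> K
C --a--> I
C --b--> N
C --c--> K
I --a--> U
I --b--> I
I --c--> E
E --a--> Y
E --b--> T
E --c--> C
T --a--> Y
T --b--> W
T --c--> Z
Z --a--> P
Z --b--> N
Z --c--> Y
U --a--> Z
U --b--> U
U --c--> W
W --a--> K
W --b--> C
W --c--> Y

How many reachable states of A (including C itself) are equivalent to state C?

3

Every state is reachable, so we keep all 12.
Start with accepting vs non-accepting: {C,I,N,P,T,U,W,X,Y} | {E,K,Z}.
Refine {C,I,N,P,T,U,W,X,Y} on symbol a: members go to different blocks, giving {C,I,P,T,Y} and {N,U,W,X}.
Split {C,I,P,T,Y} by δ(·,a) → {C,P,T} and {I,Y}.
Split {E,K,Z} by δ(·,a) → {K,Z} and {E}.
On input b, block {N,U,W,X} splits into {N,W,X} and {U}.
Stable partition: {C,P,T} | {K,Z} | {N,W,X} | {I,Y} | {E} | {U} — 6 equivalence classes.
The equivalence class containing C is {C,P,T}, of size 3.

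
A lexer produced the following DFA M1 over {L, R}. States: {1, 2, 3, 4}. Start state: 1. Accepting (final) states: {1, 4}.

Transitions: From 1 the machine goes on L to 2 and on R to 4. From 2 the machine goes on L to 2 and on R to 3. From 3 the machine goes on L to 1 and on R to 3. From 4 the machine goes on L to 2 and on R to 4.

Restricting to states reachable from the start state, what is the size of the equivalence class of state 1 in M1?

2

Every state is reachable, so we keep all 4.
P0 = {1,4} | {2,3}.
On input L, block {2,3} splits into {2} and {3}.
The partition is now stable with 3 blocks: {1,4} | {2} | {3}.
State 1 belongs to the block {1,4}, which has 2 states.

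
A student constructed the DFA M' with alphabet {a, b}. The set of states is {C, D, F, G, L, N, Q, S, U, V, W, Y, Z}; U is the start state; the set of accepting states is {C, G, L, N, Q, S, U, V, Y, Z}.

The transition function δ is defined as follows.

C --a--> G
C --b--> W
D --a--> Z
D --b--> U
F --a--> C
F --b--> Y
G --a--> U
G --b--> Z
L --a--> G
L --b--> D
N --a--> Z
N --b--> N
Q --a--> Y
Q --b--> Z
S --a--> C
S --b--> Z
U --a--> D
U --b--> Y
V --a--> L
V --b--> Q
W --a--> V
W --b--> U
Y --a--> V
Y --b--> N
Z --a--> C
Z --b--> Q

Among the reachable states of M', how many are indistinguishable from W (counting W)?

First remove the unreachable states {F,S}; 11 states remain.
Start with accepting vs non-accepting: {C,G,L,N,Q,U,V,Y,Z} | {D,W}.
On input a, block {C,G,L,N,Q,U,V,Y,Z} splits into {C,G,L,N,Q,V,Y,Z} and {U}.
Refine {C,G,L,N,Q,V,Y,Z} on symbol a: members go to different blocks, giving {C,L,N,Q,V,Y,Z} and {G}.
Refine {C,L,N,Q,V,Y,Z} on symbol a: members go to different blocks, giving {N,Q,V,Y,Z} and {C,L}.
Split {N,Q,V,Y,Z} by δ(·,a) → {N,Q,Y} and {V,Z}.
Refine {N,Q,Y} on symbol a: members go to different blocks, giving {N,Y} and {Q}.
The partition is now stable with 7 blocks: {N,Y} | {D,W} | {U} | {G} | {C,L} | {V,Z} | {Q}.
State W belongs to the block {D,W}, which has 2 states.

2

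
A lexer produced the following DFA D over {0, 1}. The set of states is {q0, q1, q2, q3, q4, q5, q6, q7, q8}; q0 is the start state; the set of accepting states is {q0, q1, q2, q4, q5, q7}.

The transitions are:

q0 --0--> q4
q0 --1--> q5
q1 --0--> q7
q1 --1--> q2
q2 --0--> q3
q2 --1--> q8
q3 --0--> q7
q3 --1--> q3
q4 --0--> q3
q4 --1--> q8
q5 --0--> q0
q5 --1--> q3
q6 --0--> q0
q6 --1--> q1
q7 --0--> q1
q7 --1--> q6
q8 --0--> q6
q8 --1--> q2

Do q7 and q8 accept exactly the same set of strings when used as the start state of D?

P0 = {q0,q1,q2,q4,q5,q7} | {q3,q6,q8}.
Split {q0,q1,q2,q4,q5,q7} by δ(·,0) → {q0,q1,q5,q7} and {q2,q4}.
Split {q0,q1,q5,q7} by δ(·,0) → {q1,q5,q7} and {q0}.
On input 0, block {q1,q5,q7} splits into {q1,q7} and {q5}.
Refine {q1,q7} on symbol 1: members go to different blocks, giving {q1} and {q7}.
On input 0, block {q3,q6,q8} splits into {q3} and {q6} and {q8}.
No further refinement is possible. Final partition (8 blocks): {q1} | {q3} | {q2,q4} | {q0} | {q5} | {q7} | {q6} | {q8}.
q7 and q8 end up in different blocks, so they are distinguishable. For instance, the string 'ε' is accepted from only q7.

No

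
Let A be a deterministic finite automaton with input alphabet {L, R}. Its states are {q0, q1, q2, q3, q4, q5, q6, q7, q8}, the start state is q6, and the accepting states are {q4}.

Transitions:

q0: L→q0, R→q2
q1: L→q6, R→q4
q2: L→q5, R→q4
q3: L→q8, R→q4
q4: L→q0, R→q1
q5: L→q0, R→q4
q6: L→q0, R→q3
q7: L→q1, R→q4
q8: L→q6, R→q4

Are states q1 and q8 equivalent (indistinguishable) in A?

Reachable states from the start: {q0,q1,q2,q3,q4,q5,q6,q8}. Unreachable: {q7} — drop them.
Start with accepting vs non-accepting: {q4} | {q0,q1,q2,q3,q5,q6,q8}.
Refine {q0,q1,q2,q3,q5,q6,q8} on symbol R: members go to different blocks, giving {q1,q2,q3,q5,q8} and {q0,q6}.
On input L, block {q1,q2,q3,q5,q8} splits into {q1,q5,q8} and {q2,q3}.
Stable partition: {q4} | {q1,q5,q8} | {q0,q6} | {q2,q3} — 4 equivalence classes.
q1 and q8 lie in the same block of the stable partition, so they are equivalent — no string distinguishes them.

Yes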